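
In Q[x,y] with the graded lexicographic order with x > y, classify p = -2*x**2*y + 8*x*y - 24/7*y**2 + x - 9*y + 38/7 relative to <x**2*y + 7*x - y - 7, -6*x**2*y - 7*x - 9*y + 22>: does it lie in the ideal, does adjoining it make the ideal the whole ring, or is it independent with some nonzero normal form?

-2*x**2*y + 8*x*y - 24/7*y**2 + x - 9*y + 38/7 lies in I (it reduces to 0).

First compute the reduced Gröbner basis of I by Buchberger's algorithm.
f_1 = x**2*y + 7*x - y - 7, LT = x**2*y.
f_2 = -6*x**2*y - 7*x - 9*y + 22, LT = x**2*y.

S(f_1,f_2): lcm = x**2*y. S = 35/6*x - 5/2*y - 10/3.
  leading term x: no divisor's leading term divides it; move 35/6*x to the remainder.
  leading term y: no divisor's leading term divides it; move -5/2*y to the remainder.
  leading term 1: no divisor's leading term divides it; move -10/3 to the remainder.
  remainder 35/6*x - 5/2*y - 10/3 ≠ 0; add h_3 = 35/6*x - 5/2*y - 10/3 to the basis.

S(f_1,h_3): lcm = x**2*y. S = 3/7*x*y**2 + 4/7*x*y + 7*x - y - 7.
  leading term x*y**2: subtract (18/245*y**2)·h_3 from 3/7*x*y**2 + 4/7*x*y + 7*x - y - 7 → 9/49*y**3 + 4/7*x*y + 12/49*y**2 + 7*x - y - 7
  leading term y**3: no divisor's leading term divides it; move 9/49*y**3 to the remainder.
  leading term x*y: subtract (24/245*y)·h_3 from 4/7*x*y + 12/49*y**2 + 7*x - y - 7 → 24/49*y**2 + 7*x - 33/49*y - 7
  leading term y**2: no divisor's leading term divides it; move 24/49*y**2 to the remainder.
  leading term x: subtract (6/5)·h_3 from 7*x - 33/49*y - 7 → 114/49*y - 3
  leading term y: no divisor's leading term divides it; move 114/49*y to the remainder.
  leading term 1: no divisor's leading term divides it; move -3 to the remainder.
  remainder 9/49*y**3 + 24/49*y**2 + 114/49*y - 3 ≠ 0; add h_4 = 9/49*y**3 + 24/49*y**2 + 114/49*y - 3 to the basis.

The other S-polynomials (S(f_2,h_3), S(f_1,h_4), S(f_2,h_4), S(h_3,h_4)) all reduce to 0 modulo the current basis, so we have a Gröbner basis.
Inter-reduce: drop elements whose leading term is divisible by another's, tail-reduce, and make monic.
Reduced Gröbner basis: {y**3 + 8/3*y**2 + 38/3*y - 49/3, x - 3/7*y - 4/7}.
Label its elements g_1 = y**3 + 8/3*y**2 + 38/3*y - 49/3, g_2 = x - 3/7*y - 4/7.

Reduce p = -2*x**2*y + 8*x*y - 24/7*y**2 + x - 9*y + 38/7 modulo G:
  leading term x**2*y: subtract (-2*x*y)·g_2 from -2*x**2*y + 8*x*y - 24/7*y**2 + x - 9*y + 38/7 → -6/7*x*y**2 + 48/7*x*y - 24/7*y**2 + x - 9*y + 38/7
  leading term x*y**2: subtract (-6/7*y**2)·g_2 from -6/7*x*y**2 + 48/7*x*y - 24/7*y**2 + x - 9*y + 38/7 → -18/49*y**3 + 48/7*x*y - 192/49*y**2 + x - 9*y + 38/7
  leading term y**3: subtract (-18/49)·g_1 from -18/49*y**3 + 48/7*x*y - 192/49*y**2 + x - 9*y + 38/7 → 48/7*x*y - 144/49*y**2 + x - 213/49*y - 4/7
  leading term x*y: subtract (48/7*y)·g_2 from 48/7*x*y - 144/49*y**2 + x - 213/49*y - 4/7 → x - 3/7*y - 4/7
  leading term x: subtract (1)·g_2 from x - 3/7*y - 4/7 → 0
  normal form = 0.
Since the normal form is 0, p ∈ I.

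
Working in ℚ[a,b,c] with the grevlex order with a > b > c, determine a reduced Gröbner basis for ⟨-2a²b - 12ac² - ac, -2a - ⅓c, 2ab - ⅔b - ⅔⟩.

G = {c³ + 1/12c² - 1/9b + 1/18c - 1/9, b² + 18c² + 71b - 69/2c + 70, bc + 2b + 2, a + ⅙c}

f_1 = -2a²b - 12ac² - ac, LT = a²b.
f_2 = -2a - ⅓c, LT = a.
f_3 = 2ab - ⅔b - ⅔, LT = ab.

S(f_1,f_2): lcm = a²b. S = -⅙abc + 6ac² + ½ac.
  reduce S modulo (f_1, f_2, f_3):
  remainder 1/36bc² - c³ - 1/12c² ≠ 0; add g_4 = 1/36bc² - c³ - 1/12c² to the basis.

S(f_1,f_3): lcm = a²b. S = 6ac² + ⅓ab + ½ac + ⅓a.
  reduce S modulo (f_1, f_2, f_3, g_4):
  remainder -c³ - 1/18bc - 1/12c² - 1/18c ≠ 0; add g_5 = -c³ - 1/18bc - 1/12c² - 1/18c to the basis.

S(f_2,f_3): lcm = ab. S = ⅙bc + ⅓b + ⅓.
  reduce S modulo (f_1, f_2, f_3, g_4, g_5):
  remainder ⅙bc + ⅓b + ⅓ ≠ 0; add g_6 = ⅙bc + ⅓b + ⅓ to the basis.

S(g_4,g_5): lcm = bc³. S = -36c⁴ - 1/18b²c - 1/12bc² - 3c³ - 1/18bc.
  reduce S modulo (f_1, f_2, f_3, g_4, g_5, g_6):
  remainder 1/9b² + 2c² + 71/9b - 23/6c + 70/9 ≠ 0; add g_7 = 1/9b² + 2c² + 71/9b - 23/6c + 70/9 to the basis.

The other S-polynomials (S(f_1,g_4), S(f_2,g_4), S(f_3,g_4), S(f_1,g_5), S(f_2,g_5), S(f_3,g_5), S(f_1,g_6), S(f_2,g_6), S(f_3,g_6), S(g_4,g_6), S(g_5,g_6), S(f_1,g_7), S(f_2,g_7), S(f_3,g_7), S(g_4,g_7), S(g_5,g_7), S(g_6,g_7)) all reduce to 0 modulo the current basis, so we have a Gröbner basis.
Inter-reduce: drop elements whose leading term is divisible by another's, tail-reduce, and make monic.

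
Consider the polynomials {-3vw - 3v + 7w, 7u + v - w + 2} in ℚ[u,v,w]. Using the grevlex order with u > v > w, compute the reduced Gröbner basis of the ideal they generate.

G = {vw + v - 7/3w, u + 1/7v - 1/7w + 2/7}

This is the nonlinear analogue of row-reducing a linear system.

f_1 = -3vw - 3v + 7w, LT = vw.
f_2 = 7u + v - w + 2, LT = u.

S(f_1,f_2): leading monomials are coprime, so the S-polynomial reduces to 0 (Buchberger's first criterion).
Every S-polynomial of the final basis reduces to 0, so we have a Gröbner basis.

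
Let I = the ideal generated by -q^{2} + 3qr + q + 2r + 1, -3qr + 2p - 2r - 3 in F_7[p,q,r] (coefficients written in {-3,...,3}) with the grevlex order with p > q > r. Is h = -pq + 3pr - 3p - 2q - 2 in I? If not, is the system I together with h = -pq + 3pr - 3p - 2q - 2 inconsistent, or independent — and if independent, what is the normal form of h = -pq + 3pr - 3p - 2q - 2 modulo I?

Adjoining -pq + 3pr - 3p - 2q - 2 makes the ideal the whole ring: the system is inconsistent.

First compute the reduced Gröbner basis of I by Buchberger's algorithm.
f_1 = -q^{2} + 3qr + q + 2r + 1, LT = q^{2}.
f_2 = -3qr + 2p - 2r - 3, LT = qr.

S(f_1,f_2): lcm = q^{2}r. S = -3qr^{2} + 3pq + 3qr - 2r^{2} - q - r.
  leading term qr^{2}: subtract (r)·f_2 from -3qr^{2} + 3pq + 3qr - 2r^{2} - q - r → 3pq - 2pr + 3qr - q + 2r
  leading term pq: no divisor's leading term divides it; move 3pq to the remainder.
  leading term pr: no divisor's leading term divides it; move -2pr to the remainder.
  leading term qr: subtract (-1)·f_2 from 3qr - q + 2r → 2p - q - 3
  leading term p: no divisor's leading term divides it; move 2p to the remainder.
  leading term q: no divisor's leading term divides it; move -q to the remainder.
  leading term 1: no divisor's leading term divides it; move -3 to the remainder.
  remainder 3pq - 2pr + 2p - q - 3 ≠ 0; add k_3 = 3pq - 2pr + 2p - q - 3 to the basis.

S(f_2,k_3): lcm = pqr. S = 3pr^{2} - 3p^{2} - 2qr + p + r.
  leading term pr^{2}: no divisor's leading term divides it; move 3pr^{2} to the remainder.
  leading term p^{2}: no divisor's leading term divides it; move -3p^{2} to the remainder.
  leading term qr: subtract (3)·f_2 from -2qr + p + r → 2p + 2
  leading term p: no divisor's leading term divides it; move 2p to the remainder.
  leading term 1: no divisor's leading term divides it; move 2 to the remainder.
  remainder 3pr^{2} - 3p^{2} + 2p + 2 ≠ 0; add k_4 = 3pr^{2} - 3p^{2} + 2p + 2 to the basis.

The other S-polynomials (S(f_1,k_3), S(f_1,k_4), S(f_2,k_4), S(k_3,k_4)) all reduce to 0 modulo the current basis, so we have a Gröbner basis.
Inter-reduce: drop elements whose leading term is divisible by another's, tail-reduce, and make monic.
Reduced Gröbner basis: {pr^{2} - p^{2} + 3p + 3, pq - 3pr + 3p + 2q - 1, q^{2} - 2p - q + 2, qr - 3p + 3r + 1}.
Label its elements g_1 = pr^{2} - p^{2} + 3p + 3, g_2 = pq - 3pr + 3p + 2q - 1, g_3 = q^{2} - 2p - q + 2, g_4 = qr - 3p + 3r + 1.

Reduce h = -pq + 3pr - 3p - 2q - 2 modulo G:
  leading term pq: subtract (-1)·g_2 from -pq + 3pr - 3p - 2q - 2 → -3
  leading term 1: no divisor's leading term divides it; move -3 to the remainder.
  normal form = -3.
The normal form is nonzero, so h ∉ I. Since h minus its normal form lies in I, I + (h) = I + (n) where n = -3; decide whether this ideal is the whole ring.
Here n = -3 is a nonzero constant, hence a unit: 1 ∈ I + (h), the Gröbner basis of I + (h) is {1}, and the enlarged system has no common solution — adjoining h is inconsistent.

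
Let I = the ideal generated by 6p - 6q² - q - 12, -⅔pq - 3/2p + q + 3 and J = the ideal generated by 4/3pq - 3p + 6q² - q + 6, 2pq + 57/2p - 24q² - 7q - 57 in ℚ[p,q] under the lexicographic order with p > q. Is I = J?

Since reduced Gröbner bases are canonical representatives of ideals under a given ordering, it suffices to compute and compare them.
Buchberger on the first generating set:
f_1 = 6p - 6q² - q - 12, LT = p.
f_2 = -⅔pq - 3/2p + q + 3, LT = pq.

S(f_1,f_2): lcm = pq. S = -9/4p - q³ - ⅙q² - ½q + 9/2.
  leading term p: subtract (-⅜)·f_1 from -9/4p - q³ - ⅙q² - ½q + 9/2 → -q³ - 29/12q² - ⅞q
  leading term q³: no divisor's leading term divides it; move -q³ to the remainder.
  leading term q²: no divisor's leading term divides it; move -29/12q² to the remainder.
  leading term q: no divisor's leading term divides it; move -⅞q to the remainder.
  remainder -q³ - 29/12q² - ⅞q ≠ 0; add g_3 = -q³ - 29/12q² - ⅞q to the basis.

S(f_1,g_3): leading monomials are coprime, so the S-polynomial reduces to 0 (Buchberger's first criterion).
S(f_2,g_3): lcm = pq³. S = -⅙pq² - ⅞pq - 3/2q³ - 9/2q².
  leading term pq²: subtract (-1/36q²)·f_1 from -⅙pq² - ⅞pq - 3/2q³ - 9/2q² → -⅞pq - ⅙q⁴ - 55/36q³ - 29/6q²
  leading term pq: subtract (-7/48q)·f_1 from -⅞pq - ⅙q⁴ - 55/36q³ - 29/6q² → -⅙q⁴ - 173/72q³ - 239/48q² - 7/4q
  leading term q⁴: subtract (⅙q)·g_3 from -⅙q⁴ - 173/72q³ - 239/48q² - 7/4q → -2q³ - 29/6q² - 7/4q
  leading term q³: subtract (2)·g_3 from -2q³ - 29/6q² - 7/4q → 0
  remainder 0.

Every S-polynomial of the final basis reduces to 0, so we have a Gröbner basis.
Inter-reduce: drop elements whose leading term is divisible by another's, tail-reduce, and make monic.
Reduced Gröbner basis: {p - q² - ⅙q - 2, q³ + 29/12q² + ⅞q}.

Buchberger on the second generating set:
h_1 = 4/3pq - 3p + 6q² - q + 6, LT = pq.
h_2 = 2pq + 57/2p - 24q² - 7q - 57, LT = pq.

S(h_1,h_2): lcm = pq. S = -33/2p + 33/2q² + 11/4q + 33.
  leading term p: no divisor's leading term divides it; move -33/2p to the remainder.
  leading term q²: no divisor's leading term divides it; move 33/2q² to the remainder.
  leading term q: no divisor's leading term divides it; move 11/4q to the remainder.
  leading term 1: no divisor's leading term divides it; move 33 to the remainder.
  remainder -33/2p + 33/2q² + 11/4q + 33 ≠ 0; add k_3 = -33/2p + 33/2q² + 11/4q + 33 to the basis.

S(h_1,k_3): lcm = pq. S = -9/4p + q³ + 14/3q² + 5/4q + 9/2.
  leading term p: subtract (3/22)·k_3 from -9/4p + q³ + 14/3q² + 5/4q + 9/2 → q³ + 29/12q² + ⅞q
  leading term q³: no divisor's leading term divides it; move q³ to the remainder.
  leading term q²: no divisor's leading term divides it; move 29/12q² to the remainder.
  leading term q: no divisor's leading term divides it; move ⅞q to the remainder.
  remainder q³ + 29/12q² + ⅞q ≠ 0; add k_4 = q³ + 29/12q² + ⅞q to the basis.

S(h_2,k_3): lcm = pq. S = 57/4p + q³ - 71/6q² - 3/2q - 57/2.
  leading term p: subtract (-19/22)·k_3 from 57/4p + q³ - 71/6q² - 3/2q - 57/2 → q³ + 29/12q² + ⅞q
  leading term q³: subtract (1)·k_4 from q³ + 29/12q² + ⅞q → 0
  remainder 0.

S(h_1,k_4): lcm = pq³. S = -14/3pq² - ⅞pq + 9/2q⁴ - ¾q³ + 9/2q².
  leading term pq²: subtract (-7/2q)·h_1 from -14/3pq² - ⅞pq + 9/2q⁴ - ¾q³ + 9/2q² → -91/8pq + 9/2q⁴ + 81/4q³ + q² + 21q
  leading term pq: subtract (-273/32)·h_1 from -91/8pq + 9/2q⁴ + 81/4q³ + q² + 21q → -819/32p + 9/2q⁴ + 81/4q³ + 835/16q² + 399/32q + 819/16
  leading term p: subtract (273/176)·k_3 from -819/32p + 9/2q⁴ + 81/4q³ + 835/16q² + 399/32q + 819/16 → 9/2q⁴ + 81/4q³ + 851/32q² + 525/64q
  leading term q⁴: subtract (9/2q)·k_4 from 9/2q⁴ + 81/4q³ + 851/32q² + 525/64q → 75/8q³ + 725/32q² + 525/64q
  leading term q³: subtract (75/8)·k_4 from 75/8q³ + 725/32q² + 525/64q → 0
  remainder 0.

S(h_2,k_4): lcm = pq³. S = 71/6pq² - ⅞pq - 12q⁴ - 7/2q³ - 57/2q².
  leading term pq²: subtract (71/8q)·h_1 from 71/6pq² - ⅞pq - 12q⁴ - 7/2q³ - 57/2q² → 103/4pq - 12q⁴ - 227/4q³ - 157/8q² - 213/4q
  leading term pq: subtract (309/16)·h_1 from 103/4pq - 12q⁴ - 227/4q³ - 157/8q² - 213/4q → 927/16p - 12q⁴ - 227/4q³ - 271/2q² - 543/16q - 927/8
  leading term p: subtract (-309/88)·k_3 from 927/16p - 12q⁴ - 227/4q³ - 271/2q² - 543/16q - 927/8 → -12q⁴ - 227/4q³ - 1241/16q² - 777/32q
  leading term q⁴: subtract (-12q)·k_4 from -12q⁴ - 227/4q³ - 1241/16q² - 777/32q → -111/4q³ - 1073/16q² - 777/32q
  leading term q³: subtract (-111/4)·k_4 from -111/4q³ - 1073/16q² - 777/32q → 0
  remainder 0.

S(k_3,k_4): leading monomials are coprime, so the S-polynomial reduces to 0 (Buchberger's first criterion).
Every S-polynomial of the final basis reduces to 0, so we have a Gröbner basis.
Inter-reduce: drop elements whose leading term is divisible by another's, tail-reduce, and make monic.
Reduced Gröbner basis: {p - q² - ⅙q - 2, q³ + 29/12q² + ⅞q}.

Same reduced basis, so the two generating sets span the same ideal.

Yes, the ideals are equal.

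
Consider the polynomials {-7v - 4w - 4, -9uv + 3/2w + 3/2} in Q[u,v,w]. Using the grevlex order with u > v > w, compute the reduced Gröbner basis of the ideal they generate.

G = {uw + u + 7/24w + 7/24, v + 4/7w + 4/7}

This is the nonlinear analogue of row-reducing a linear system.

f_1 = -7v - 4w - 4, LT = v.
f_2 = -9uv + 3/2w + 3/2, LT = uv.

S(f_1,f_2): lcm = uv. S = 4/7uw + 4/7u + 1/6w + 1/6.
  reduce S modulo (f_1, f_2):
  remainder 4/7uw + 4/7u + 1/6w + 1/6 ≠ 0; add g_3 = 4/7uw + 4/7u + 1/6w + 1/6 to the basis.

The other S-polynomials (S(f_1,g_3), S(f_2,g_3)) all reduce to 0 modulo the current basis, so we have a Gröbner basis.
Inter-reduce: drop elements whose leading term is divisible by another's, tail-reduce, and make monic.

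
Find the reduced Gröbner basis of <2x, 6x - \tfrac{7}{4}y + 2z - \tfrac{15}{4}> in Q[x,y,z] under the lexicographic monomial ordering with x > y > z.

The reduced Gröbner basis is the canonical form of the ideal for this ordering.

f_1 = 2x, LT = x.
f_2 = 6x - \tfrac{7}{4}y + 2z - \tfrac{15}{4}, LT = x.

S(f_1,f_2): lcm = x. S = \tfrac{7}{24}y - \tfrac{1}{3}z + \tfrac{5}{8}.
  reduce S modulo (f_1, f_2):
  remainder \tfrac{7}{24}y - \tfrac{1}{3}z + \tfrac{5}{8} ≠ 0; add g_3 = \tfrac{7}{24}y - \tfrac{1}{3}z + \tfrac{5}{8} to the basis.

The other S-polynomials (S(f_1,g_3), S(f_2,g_3)) all reduce to 0 modulo the current basis, so we have a Gröbner basis.
Inter-reduce: drop elements whose leading term is divisible by another's, tail-reduce, and make monic.

G = {x, y - \tfrac{8}{7}z + \tfrac{15}{7}}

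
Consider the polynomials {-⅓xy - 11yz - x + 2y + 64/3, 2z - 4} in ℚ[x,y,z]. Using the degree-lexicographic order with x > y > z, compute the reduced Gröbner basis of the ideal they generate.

G = {xy + 3x + 60y - 64, z - 2}

f_1 = -⅓xy - 11yz - x + 2y + 64/3, LT = xy.
f_2 = 2z - 4, LT = z.

The S-polynomials (S(f_1,f_2)) all reduce to 0 modulo the current basis, so we have a Gröbner basis.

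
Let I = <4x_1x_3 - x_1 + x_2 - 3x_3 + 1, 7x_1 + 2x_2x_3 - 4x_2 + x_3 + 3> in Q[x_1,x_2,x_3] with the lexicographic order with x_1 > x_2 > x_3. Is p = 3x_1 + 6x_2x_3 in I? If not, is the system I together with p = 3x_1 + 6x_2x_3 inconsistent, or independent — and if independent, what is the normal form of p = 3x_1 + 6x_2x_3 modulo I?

3x_1 + 6x_2x_3 is independent of I; its normal form modulo I is 36/7x_2x_3 + 12/7x_2 - 3/7x_3 - 9/7.

First compute the reduced Gröbner basis of I by Buchberger's algorithm.
f_1 = 4x_1x_3 - x_1 + x_2 - 3x_3 + 1, LT = x_1x_3.
f_2 = 7x_1 + 2x_2x_3 - 4x_2 + x_3 + 3, LT = x_1.

S(f_1,f_2): lcm = x_1x_3. S = -1/4x_1 - 2/7x_2x_3^2 + 4/7x_2x_3 + 1/4x_2 - 1/7x_3^2 - 33/28x_3 + 1/4.
  leading term x_1: subtract (-1/28)·f_2 from -1/4x_1 - 2/7x_2x_3^2 + 4/7x_2x_3 + 1/4x_2 - 1/7x_3^2 - 33/28x_3 + 1/4 → -2/7x_2x_3^2 + 9/14x_2x_3 + 3/28x_2 - 1/7x_3^2 - 8/7x_3 + 5/14
  leading term x_2x_3^2: no divisor's leading term divides it; move -2/7x_2x_3^2 to the remainder.
  leading term x_2x_3: no divisor's leading term divides it; move 9/14x_2x_3 to the remainder.
  leading term x_2: no divisor's leading term divides it; move 3/28x_2 to the remainder.
  leading term x_3^2: no divisor's leading term divides it; move -1/7x_3^2 to the remainder.
  leading term x_3: no divisor's leading term divides it; move -8/7x_3 to the remainder.
  leading term 1: no divisor's leading term divides it; move 5/14 to the remainder.
  remainder -2/7x_2x_3^2 + 9/14x_2x_3 + 3/28x_2 - 1/7x_3^2 - 8/7x_3 + 5/14 ≠ 0; add h_3 = -2/7x_2x_3^2 + 9/14x_2x_3 + 3/28x_2 - 1/7x_3^2 - 8/7x_3 + 5/14 to the basis.

The other S-polynomials (S(f_1,h_3), S(f_2,h_3)) all reduce to 0 modulo the current basis, so we have a Gröbner basis.
Inter-reduce: drop elements whose leading term is divisible by another's, tail-reduce, and make monic.
Reduced Gröbner basis: {x_1 + 2/7x_2x_3 - 4/7x_2 + 1/7x_3 + 3/7, x_2x_3^2 - 9/4x_2x_3 - 3/8x_2 + 1/2x_3^2 + 4x_3 - 5/4}.
Label its elements g_1 = x_1 + 2/7x_2x_3 - 4/7x_2 + 1/7x_3 + 3/7, g_2 = x_2x_3^2 - 9/4x_2x_3 - 3/8x_2 + 1/2x_3^2 + 4x_3 - 5/4.

Reduce p = 3x_1 + 6x_2x_3 modulo G:
  leading term x_1: subtract (3)·g_1 from 3x_1 + 6x_2x_3 → 36/7x_2x_3 + 12/7x_2 - 3/7x_3 - 9/7
  leading term x_2x_3: no divisor's leading term divides it; move 36/7x_2x_3 to the remainder.
  leading term x_2: no divisor's leading term divides it; move 12/7x_2 to the remainder.
  leading term x_3: no divisor's leading term divides it; move -3/7x_3 to the remainder.
  leading term 1: no divisor's leading term divides it; move -9/7 to the remainder.
  normal form = 36/7x_2x_3 + 12/7x_2 - 3/7x_3 - 9/7.
The normal form is nonzero, so p ∉ I. Since p minus its normal form lies in I, I + (p) = I + (r) where r = 36/7x_2x_3 + 12/7x_2 - 3/7x_3 - 9/7; decide whether this ideal is the whole ring.
Run Buchberger on G together with r (pairs among the g_i already reduce to 0 since G is a Gröbner basis):
g_1 = x_1 + 2/7x_2x_3 - 4/7x_2 + 1/7x_3 + 3/7, LT = x_1.
g_2 = x_2x_3^2 - 9/4x_2x_3 - 3/8x_2 + 1/2x_3^2 + 4x_3 - 5/4, LT = x_2x_3^2.
r = 36/7x_2x_3 + 12/7x_2 - 3/7x_3 - 9/7, LT = x_2x_3.

S(g_2,r): lcm = x_2x_3^2. S = -31/12x_2x_3 - 3/8x_2 + 7/12x_3^2 + 17/4x_3 - 5/4.
  leading term x_2x_3: subtract (-217/432)·r from -31/12x_2x_3 - 3/8x_2 + 7/12x_3^2 + 17/4x_3 - 5/4 → 35/72x_2 + 7/12x_3^2 + 581/144x_3 - 91/48
  leading term x_2: no divisor's leading term divides it; move 35/72x_2 to the remainder.
  leading term x_3^2: no divisor's leading term divides it; move 7/12x_3^2 to the remainder.
  leading term x_3: no divisor's leading term divides it; move 581/144x_3 to the remainder.
  leading term 1: no divisor's leading term divides it; move -91/48 to the remainder.
  remainder 35/72x_2 + 7/12x_3^2 + 581/144x_3 - 91/48 ≠ 0; add m_4 = 35/72x_2 + 7/12x_3^2 + 581/144x_3 - 91/48 to the basis.

S(g_2,m_4): lcm = x_2x_3^2. S = -9/4x_2x_3 - 3/8x_2 - 6/5x_3^4 - 83/10x_3^3 + 22/5x_3^2 + 4x_3 - 5/4.
  leading term x_2x_3: subtract (-7/16)·r from -9/4x_2x_3 - 3/8x_2 - 6/5x_3^4 - 83/10x_3^3 + 22/5x_3^2 + 4x_3 - 5/4 → 3/8x_2 - 6/5x_3^4 - 83/10x_3^3 + 22/5x_3^2 + 61/16x_3 - 29/16
  leading term x_2: subtract (27/35)·m_4 from 3/8x_2 - 6/5x_3^4 - 83/10x_3^3 + 22/5x_3^2 + 61/16x_3 - 29/16 → -6/5x_3^4 - 83/10x_3^3 + 79/20x_3^2 + 7/10x_3 - 7/20
  leading term x_3^4: no divisor's leading term divides it; move -6/5x_3^4 to the remainder.
  leading term x_3^3: no divisor's leading term divides it; move -83/10x_3^3 to the remainder.
  leading term x_3^2: no divisor's leading term divides it; move 79/20x_3^2 to the remainder.
  leading term x_3: no divisor's leading term divides it; move 7/10x_3 to the remainder.
  leading term 1: no divisor's leading term divides it; move -7/20 to the remainder.
  remainder -6/5x_3^4 - 83/10x_3^3 + 79/20x_3^2 + 7/10x_3 - 7/20 ≠ 0; add m_5 = -6/5x_3^4 - 83/10x_3^3 + 79/20x_3^2 + 7/10x_3 - 7/20 to the basis.

S(r,m_4): lcm = x_2x_3. S = 1/3x_2 - 6/5x_3^3 - 83/10x_3^2 + 229/60x_3 - 1/4.
  leading term x_2: subtract (24/35)·m_4 from 1/3x_2 - 6/5x_3^3 - 83/10x_3^2 + 229/60x_3 - 1/4 → -6/5x_3^3 - 87/10x_3^2 + 21/20x_3 + 21/20
  leading term x_3^3: no divisor's leading term divides it; move -6/5x_3^3 to the remainder.
  leading term x_3^2: no divisor's leading term divides it; move -87/10x_3^2 to the remainder.
  leading term x_3: no divisor's leading term divides it; move 21/20x_3 to the remainder.
  leading term 1: no divisor's leading term divides it; move 21/20 to the remainder.
  remainder -6/5x_3^3 - 87/10x_3^2 + 21/20x_3 + 21/20 ≠ 0; add m_6 = -6/5x_3^3 - 87/10x_3^2 + 21/20x_3 + 21/20 to the basis.

The other S-polynomials (S(g_1,g_2), S(g_1,r), S(g_1,m_4), S(g_1,m_5), S(g_2,m_5), S(r,m_5), S(m_4,m_5), S(g_1,m_6), S(g_2,m_6), S(r,m_6), S(m_4,m_6), S(m_5,m_6)) all reduce to 0 modulo the current basis, so we have a Gröbner basis.
Inter-reduce: drop elements whose leading term is divisible by another's, tail-reduce, and make monic.
Reduced Gröbner basis: {x_1 + 4/5x_3^2 + 57/10x_3 - 21/10, x_2 + 6/5x_3^2 + 83/10x_3 - 39/10, x_3^3 + 29/4x_3^2 - 7/8x_3 - 7/8}.
The reduced Gröbner basis of I + (p) is {x_1 + 4/5x_3^2 + 57/10x_3 - 21/10, x_2 + 6/5x_3^2 + 83/10x_3 - 39/10, x_3^3 + 29/4x_3^2 - 7/8x_3 - 7/8} ≠ {1}, a proper ideal, so the enlarged system stays consistent: p is independent of I, with normal form 36/7x_2x_3 + 12/7x_2 - 3/7x_3 - 9/7.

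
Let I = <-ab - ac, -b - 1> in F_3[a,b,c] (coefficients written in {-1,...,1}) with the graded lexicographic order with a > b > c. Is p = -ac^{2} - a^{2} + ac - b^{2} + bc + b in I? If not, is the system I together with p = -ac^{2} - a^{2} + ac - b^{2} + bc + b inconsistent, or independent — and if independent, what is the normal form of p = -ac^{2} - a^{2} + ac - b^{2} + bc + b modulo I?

First compute the reduced Gröbner basis of I by Buchberger's algorithm.
f_1 = -ab - ac, LT = ab.
f_2 = -b - 1, LT = b.

S(f_1,f_2): lcm = ab. S = ac - a.
  leading term ac: no divisor's leading term divides it; move ac to the remainder.
  leading term a: no divisor's leading term divides it; move -a to the remainder.
  remainder ac - a ≠ 0; add h_3 = ac - a to the basis.

S(f_1,h_3): lcm = abc. S = ac^{2} + ab.
  leading term ac^{2}: subtract (c)·h_3 from ac^{2} + ab → ab + ac
  leading term ab: subtract (-1)·f_1 from ab + ac → 0
  remainder 0.

S(f_2,h_3): leading monomials are coprime, so the S-polynomial reduces to 0 (Buchberger's first criterion).
Every S-polynomial of the final basis reduces to 0, so we have a Gröbner basis.
Inter-reduce: drop elements whose leading term is divisible by another's, tail-reduce, and make monic.
Reduced Gröbner basis: {ac - a, b + 1}.
Label its elements g_1 = ac - a, g_2 = b + 1.

Reduce p = -ac^{2} - a^{2} + ac - b^{2} + bc + b modulo G:
  leading term ac^{2}: subtract (-c)·g_1 from -ac^{2} - a^{2} + ac - b^{2} + bc + b → -a^{2} - b^{2} + bc + b
  leading term a^{2}: no divisor's leading term divides it; move -a^{2} to the remainder.
  leading term b^{2}: subtract (-b)·g_2 from -b^{2} + bc + b → bc - b
  leading term bc: subtract (c)·g_2 from bc - b → -b - c
  leading term b: subtract (-1)·g_2 from -b - c → -c + 1
  leading term c: no divisor's leading term divides it; move -c to the remainder.
  leading term 1: no divisor's leading term divides it; move 1 to the remainder.
  normal form = -a^{2} - c + 1.
The normal form is nonzero, so p ∉ I. Since p minus its normal form lies in I, I + (p) = I + (r) where r = -a^{2} - c + 1; decide whether this ideal is the whole ring.
Run Buchberger on G together with r (pairs among the g_i already reduce to 0 since G is a Gröbner basis):
g_1 = ac - a, LT = ac.
g_2 = b + 1, LT = b.
r = -a^{2} - c + 1, LT = a^{2}.

S(g_1,g_2): leading monomials are coprime, so the S-polynomial reduces to 0 (Buchberger's first criterion).
S(g_1,r): lcm = a^{2}c. S = -a^{2} - c^{2} + c.
  leading term a^{2}: subtract (1)·r from -a^{2} - c^{2} + c → -c^{2} - c - 1
  leading term c^{2}: no divisor's leading term divides it; move -c^{2} to the remainder.
  leading term c: no divisor's leading term divides it; move -c to the remainder.
  leading term 1: no divisor's leading term divides it; move -1 to the remainder.
  remainder -c^{2} - c - 1 ≠ 0; add m_4 = -c^{2} - c - 1 to the basis.

S(g_2,r): leading monomials are coprime, so the S-polynomial reduces to 0 (Buchberger's first criterion).
S(g_1,m_4): lcm = ac^{2}. S = ac - a.
  leading term ac: subtract (1)·g_1 from ac - a → 0
  remainder 0.

S(g_2,m_4): leading monomials are coprime, so the S-polynomial reduces to 0 (Buchberger's first criterion).
S(r,m_4): leading monomials are coprime, so the S-polynomial reduces to 0 (Buchberger's first criterion).
Every S-polynomial of the final basis reduces to 0, so we have a Gröbner basis.
Inter-reduce: drop elements whose leading term is divisible by another's, tail-reduce, and make monic.
Reduced Gröbner basis: {a^{2} + c - 1, ac - a, c^{2} + c + 1, b + 1}.
The reduced Gröbner basis of I + (p) is {a^{2} + c - 1, ac - a, c^{2} + c + 1, b + 1} ≠ {1}, a proper ideal, so the enlarged system stays consistent: p is independent of I, with normal form -a^{2} - c + 1.

The remainder on division by a Gröbner basis is unique — it is the normal form.

-ac^{2} - a^{2} + ac - b^{2} + bc + b is independent of I; its normal form modulo I is -a^{2} - c + 1.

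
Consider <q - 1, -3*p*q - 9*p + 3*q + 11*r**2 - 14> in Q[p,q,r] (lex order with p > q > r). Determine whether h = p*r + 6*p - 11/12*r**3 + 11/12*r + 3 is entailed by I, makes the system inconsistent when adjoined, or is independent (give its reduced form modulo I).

p*r + 6*p - 11/12*r**3 + 11/12*r + 3 is independent of I; its normal form modulo I is 11/2*r**2 - 5/2.

First compute the reduced Gröbner basis of I by Buchberger's algorithm.
f_1 = q - 1, LT = q.
f_2 = -3*p*q - 9*p + 3*q + 11*r**2 - 14, LT = p*q.

S(f_1,f_2): lcm = p*q. S = -4*p + q + 11/3*r**2 - 14/3.
  leading term p: no divisor's leading term divides it; move -4*p to the remainder.
  leading term q: subtract (1)·f_1 from q + 11/3*r**2 - 14/3 → 11/3*r**2 - 11/3
  leading term r**2: no divisor's leading term divides it; move 11/3*r**2 to the remainder.
  leading term 1: no divisor's leading term divides it; move -11/3 to the remainder.
  remainder -4*p + 11/3*r**2 - 11/3 ≠ 0; add k_3 = -4*p + 11/3*r**2 - 11/3 to the basis.

The other S-polynomials (S(f_1,k_3), S(f_2,k_3)) all reduce to 0 modulo the current basis, so we have a Gröbner basis.
Inter-reduce: drop elements whose leading term is divisible by another's, tail-reduce, and make monic.
Reduced Gröbner basis: {p - 11/12*r**2 + 11/12, q - 1}.
Label its elements g_1 = p - 11/12*r**2 + 11/12, g_2 = q - 1.

Reduce h = p*r + 6*p - 11/12*r**3 + 11/12*r + 3 modulo G:
  leading term p*r: subtract (r)·g_1 from p*r + 6*p - 11/12*r**3 + 11/12*r + 3 → 6*p + 3
  leading term p: subtract (6)·g_1 from 6*p + 3 → 11/2*r**2 - 5/2
  leading term r**2: no divisor's leading term divides it; move 11/2*r**2 to the remainder.
  leading term 1: no divisor's leading term divides it; move -5/2 to the remainder.
  normal form = 11/2*r**2 - 5/2.
The normal form is nonzero, so h ∉ I. Since h minus its normal form lies in I, I + (h) = I + (n) where n = 11/2*r**2 - 5/2; decide whether this ideal is the whole ring.
Run Buchberger on G together with n (pairs among the g_i already reduce to 0 since G is a Gröbner basis):
g_1 = p - 11/12*r**2 + 11/12, LT = p.
g_2 = q - 1, LT = q.
n = 11/2*r**2 - 5/2, LT = r**2.

The S-polynomials (S(g_1,g_2), S(g_1,n), S(g_2,n)) all reduce to 0 modulo the current basis, so we have a Gröbner basis.
Inter-reduce: drop elements whose leading term is divisible by another's, tail-reduce, and make monic.
Reduced Gröbner basis: {p + 1/2, q - 1, r**2 - 5/11}.
The reduced Gröbner basis of I + (h) is {p + 1/2, q - 1, r**2 - 5/11} ≠ {1}, a proper ideal, so the enlarged system stays consistent: h is independent of I, with normal form 11/2*r**2 - 5/2.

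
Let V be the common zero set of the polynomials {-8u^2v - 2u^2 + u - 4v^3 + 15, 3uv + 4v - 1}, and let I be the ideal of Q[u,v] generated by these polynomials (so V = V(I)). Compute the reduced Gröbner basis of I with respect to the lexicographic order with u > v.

G = {u + 6v^4 + 64/3v^2 - 155/6v - 1/2, v^5 + 32/9v^3 - 155/36v^2 - 11/36v + 1/18}

f_1 = -8u^2v - 2u^2 + u - 4v^3 + 15, LT = u^2v.
f_2 = 3uv + 4v - 1, LT = uv.

S(f_1,f_2): lcm = u^2v. S = 1/4u^2 - 4/3uv + 5/24u + 1/2v^3 - 15/8.
  reduce S modulo (f_1, f_2):
  remainder 1/4u^2 + 5/24u + 1/2v^3 + 16/9v - 167/72 ≠ 0; add g_3 = 1/4u^2 + 5/24u + 1/2v^3 + 16/9v - 167/72 to the basis.

S(f_1,g_3): lcm = u^2v. S = 1/4u^2 - 5/6uv - 1/8u - 2v^4 + 1/2v^3 - 64/9v^2 + 167/18v - 15/8.
  reduce S modulo (f_1, f_2, g_3):
  remainder -1/3u - 2v^4 - 64/9v^2 + 155/18v + 1/6 ≠ 0; add g_4 = -1/3u - 2v^4 - 64/9v^2 + 155/18v + 1/6 to the basis.

S(f_1,g_4): lcm = u^2v. S = 1/4u^2 - 6uv^5 - 64/3uv^3 + 155/6uv^2 + 1/2uv - 1/8u + 1/2v^3 - 15/8.
  reduce S modulo (f_1, f_2, g_3, g_4):
  remainder 8v^5 + 256/9v^3 - 310/9v^2 - 22/9v + 4/9 ≠ 0; add g_5 = 8v^5 + 256/9v^3 - 310/9v^2 - 22/9v + 4/9 to the basis.

The other S-polynomials (S(f_2,g_3), S(f_2,g_4), S(g_3,g_4), S(f_1,g_5), S(f_2,g_5), S(g_3,g_5), S(g_4,g_5)) all reduce to 0 modulo the current basis, so we have a Gröbner basis.
Inter-reduce: drop elements whose leading term is divisible by another's, tail-reduce, and make monic.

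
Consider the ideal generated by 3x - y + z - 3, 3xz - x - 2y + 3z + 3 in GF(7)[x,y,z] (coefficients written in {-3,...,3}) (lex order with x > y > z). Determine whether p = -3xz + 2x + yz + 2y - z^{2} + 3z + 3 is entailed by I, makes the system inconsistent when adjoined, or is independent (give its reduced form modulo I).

First compute the reduced Gröbner basis of I by Buchberger's algorithm.
f_1 = 3x - y + z - 3, LT = x.
f_2 = 3xz - x - 2y + 3z + 3, LT = xz.

S(f_1,f_2): lcm = xz. S = -2x + 2yz + 3y - 2z^{2} - 2z - 1.
  leading term x: subtract (-3)·f_1 from -2x + 2yz + 3y - 2z^{2} - 2z - 1 → 2yz - 2z^{2} + z - 3
  leading term yz: no divisor's leading term divides it; move 2yz to the remainder.
  leading term z^{2}: no divisor's leading term divides it; move -2z^{2} to the remainder.
  leading term z: no divisor's leading term divides it; move z to the remainder.
  leading term 1: no divisor's leading term divides it; move -3 to the remainder.
  remainder 2yz - 2z^{2} + z - 3 ≠ 0; add h_3 = 2yz - 2z^{2} + z - 3 to the basis.

The other S-polynomials (S(f_1,h_3), S(f_2,h_3)) all reduce to 0 modulo the current basis, so we have a Gröbner basis.
Inter-reduce: drop elements whose leading term is divisible by another's, tail-reduce, and make monic.
Reduced Gröbner basis: {x + 2y - 2z - 1, yz - z^{2} - 3z + 2}.
Label its elements g_1 = x + 2y - 2z - 1, g_2 = yz - z^{2} - 3z + 2.

Reduce p = -3xz + 2x + yz + 2y - z^{2} + 3z + 3 modulo G:
  leading term xz: subtract (-3z)·g_1 from -3xz + 2x + yz + 2y - z^{2} + 3z + 3 → 2x + 2y + 3
  leading term x: subtract (2)·g_1 from 2x + 2y + 3 → -2y - 3z - 2
  leading term y: no divisor's leading term divides it; move -2y to the remainder.
  leading term z: no divisor's leading term divides it; move -3z to the remainder.
  leading term 1: no divisor's leading term divides it; move -2 to the remainder.
  normal form = -2y - 3z - 2.
The normal form is nonzero, so p ∉ I. Since p minus its normal form lies in I, I + (p) = I + (r) where r = -2y - 3z - 2; decide whether this ideal is the whole ring.
Run Buchberger on G together with r (pairs among the g_i already reduce to 0 since G is a Gröbner basis):
g_1 = x + 2y - 2z - 1, LT = x.
g_2 = yz - z^{2} - 3z + 2, LT = yz.
r = -2y - 3z - 2, LT = y.

S(g_2,r): lcm = yz. S = z^{2} + 3z + 2.
  leading term z^{2}: no divisor's leading term divides it; move z^{2} to the remainder.
  leading term z: no divisor's leading term divides it; move 3z to the remainder.
  leading term 1: no divisor's leading term divides it; move 2 to the remainder.
  remainder z^{2} + 3z + 2 ≠ 0; add m_4 = z^{2} + 3z + 2 to the basis.

The other S-polynomials (S(g_1,g_2), S(g_1,r), S(g_1,m_4), S(g_2,m_4), S(r,m_4)) all reduce to 0 modulo the current basis, so we have a Gröbner basis.
Inter-reduce: drop elements whose leading term is divisible by another's, tail-reduce, and make monic.
Reduced Gröbner basis: {x + 2z - 3, y - 2z + 1, z^{2} + 3z + 2}.
The reduced Gröbner basis of I + (p) is {x + 2z - 3, y - 2z + 1, z^{2} + 3z + 2} ≠ {1}, a proper ideal, so the enlarged system stays consistent: p is independent of I, with normal form -2y - 3z - 2.

-3xz + 2x + yz + 2y - z^{2} + 3z + 3 is independent of I; its normal form modulo I is -2y - 3z - 2.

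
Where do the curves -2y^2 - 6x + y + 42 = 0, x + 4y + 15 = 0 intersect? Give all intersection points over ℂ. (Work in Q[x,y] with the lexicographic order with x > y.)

{(1, -4), (-81, 33/2)}

Compute a lex Gröbner basis by Buchberger's algorithm.
f_1 = -6x - 2y^2 + y + 42, LT = x.
f_2 = x + 4y + 15, LT = x.

S(f_1,f_2): lcm = x. S = 1/3y^2 - 25/6y - 22.
  reduce S modulo (f_1, f_2):
  remainder 1/3y^2 - 25/6y - 22 ≠ 0; add h_3 = 1/3y^2 - 25/6y - 22 to the basis.

The other S-polynomials (S(f_1,h_3), S(f_2,h_3)) all reduce to 0 modulo the current basis, so we have a Gröbner basis.
Inter-reduce: drop elements whose leading term is divisible by another's, tail-reduce, and make monic.
Reduced Gröbner basis: {x + 4y + 15, y^2 - 25/2y - 66}.

From the last basis element, y^2 - 25/2y - 66 = 0, so y takes values in {-4, 33/2}. Each choice, substituted upward through the basis, yields the corresponding point(s) of the solution set.
  y = -4: the earlier basis element becomes x - 1 = 0, giving x = 1 — point (1, -4).
  y = 33/2: the earlier basis element becomes x + 81 = 0, giving x = -81 — point (-81, 33/2).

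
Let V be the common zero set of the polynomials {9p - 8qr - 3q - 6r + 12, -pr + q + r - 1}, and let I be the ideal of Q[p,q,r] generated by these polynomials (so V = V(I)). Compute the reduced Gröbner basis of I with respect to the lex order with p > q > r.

f_1 = 9p - 8qr - 3q - 6r + 12, LT = p.
f_2 = -pr + q + r - 1, LT = pr.

S(f_1,f_2): lcm = pr. S = -8/9qr^2 - 1/3qr + q - 2/3r^2 + 7/3r - 1.
  leading term qr^2: no divisor's leading term divides it; move -8/9qr^2 to the remainder.
  leading term qr: no divisor's leading term divides it; move -1/3qr to the remainder.
  leading term q: no divisor's leading term divides it; move q to the remainder.
  leading term r^2: no divisor's leading term divides it; move -2/3r^2 to the remainder.
  leading term r: no divisor's leading term divides it; move 7/3r to the remainder.
  leading term 1: no divisor's leading term divides it; move -1 to the remainder.
  remainder -8/9qr^2 - 1/3qr + q - 2/3r^2 + 7/3r - 1 ≠ 0; add g_3 = -8/9qr^2 - 1/3qr + q - 2/3r^2 + 7/3r - 1 to the basis.

S(f_1,g_3): leading monomials are coprime, so the S-polynomial reduces to 0 (Buchberger's first criterion).
S(f_2,g_3): lcm = pqr^2. S = -3/8pqr + 9/8pq - 3/4pr^2 + 21/8pr - 9/8p - q^2r - qr^2 + qr.
  leading term pqr: subtract (-1/24qr)·f_1 from -3/8pqr + 9/8pq - 3/4pr^2 + 21/8pr - 9/8p - q^2r - qr^2 + qr → 9/8pq - 3/4pr^2 + 21/8pr - 9/8p - 1/3q^2r^2 - 9/8q^2r - 5/4qr^2 + 3/2qr
  leading term pq: subtract (1/8q)·f_1 from 9/8pq - 3/4pr^2 + 21/8pr - 9/8p - 1/3q^2r^2 - 9/8q^2r - 5/4qr^2 + 3/2qr → -3/4pr^2 + 21/8pr - 9/8p - 1/3q^2r^2 - 1/8q^2r + 3/8q^2 - 5/4qr^2 + 9/4qr - 3/2q
  leading term pr^2: subtract (-1/12r^2)·f_1 from -3/4pr^2 + 21/8pr - 9/8p - 1/3q^2r^2 - 1/8q^2r + 3/8q^2 - 5/4qr^2 + 9/4qr - 3/2q → 21/8pr - 9/8p - 1/3q^2r^2 - 1/8q^2r + 3/8q^2 - 2/3qr^3 - 3/2qr^2 + 9/4qr - 3/2q - 1/2r^3 + r^2
  leading term pr: subtract (7/24r)·f_1 from 21/8pr - 9/8p - 1/3q^2r^2 - 1/8q^2r + 3/8q^2 - 2/3qr^3 - 3/2qr^2 + 9/4qr - 3/2q - 1/2r^3 + r^2 → -9/8p - 1/3q^2r^2 - 1/8q^2r + 3/8q^2 - 2/3qr^3 + 5/6qr^2 + 25/8qr - 3/2q - 1/2r^3 + 11/4r^2 - 7/2r
  leading term p: subtract (-1/8)·f_1 from -9/8p - 1/3q^2r^2 - 1/8q^2r + 3/8q^2 - 2/3qr^3 + 5/6qr^2 + 25/8qr - 3/2q - 1/2r^3 + 11/4r^2 - 7/2r → -1/3q^2r^2 - 1/8q^2r + 3/8q^2 - 2/3qr^3 + 5/6qr^2 + 17/8qr - 15/8q - 1/2r^3 + 11/4r^2 - 17/4r + 3/2
  leading term q^2r^2: subtract (3/8q)·g_3 from -1/3q^2r^2 - 1/8q^2r + 3/8q^2 - 2/3qr^3 + 5/6qr^2 + 17/8qr - 15/8q - 1/2r^3 + 11/4r^2 - 17/4r + 3/2 → -2/3qr^3 + 13/12qr^2 + 5/4qr - 3/2q - 1/2r^3 + 11/4r^2 - 17/4r + 3/2
  leading term qr^3: subtract (3/4r)·g_3 from -2/3qr^3 + 13/12qr^2 + 5/4qr - 3/2q - 1/2r^3 + 11/4r^2 - 17/4r + 3/2 → 4/3qr^2 + 1/2qr - 3/2q + r^2 - 7/2r + 3/2
  leading term qr^2: subtract (-3/2)·g_3 from 4/3qr^2 + 1/2qr - 3/2q + r^2 - 7/2r + 3/2 → 0
  remainder 0.

Every S-polynomial of the final basis reduces to 0, so we have a Gröbner basis.
Inter-reduce: drop elements whose leading term is divisible by another's, tail-reduce, and make monic.

G = {p - 8/9qr - 1/3q - 2/3r + 4/3, qr^2 + 3/8qr - 9/8q + 3/4r^2 - 21/8r + 9/8}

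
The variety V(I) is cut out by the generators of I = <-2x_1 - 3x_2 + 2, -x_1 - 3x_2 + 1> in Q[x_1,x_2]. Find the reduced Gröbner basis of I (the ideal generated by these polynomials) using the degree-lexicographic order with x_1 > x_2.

G = {x_1 - 1, x_2}

f_1 = -2x_1 - 3x_2 + 2, LT = x_1.
f_2 = -x_1 - 3x_2 + 1, LT = x_1.

S(f_1,f_2): lcm = x_1. S = -3/2x_2.
  reduce S modulo (f_1, f_2):
  remainder -3/2x_2 ≠ 0; add g_3 = -3/2x_2 to the basis.

The other S-polynomials (S(f_1,g_3), S(f_2,g_3)) all reduce to 0 modulo the current basis, so we have a Gröbner basis.
Inter-reduce: drop elements whose leading term is divisible by another's, tail-reduce, and make monic.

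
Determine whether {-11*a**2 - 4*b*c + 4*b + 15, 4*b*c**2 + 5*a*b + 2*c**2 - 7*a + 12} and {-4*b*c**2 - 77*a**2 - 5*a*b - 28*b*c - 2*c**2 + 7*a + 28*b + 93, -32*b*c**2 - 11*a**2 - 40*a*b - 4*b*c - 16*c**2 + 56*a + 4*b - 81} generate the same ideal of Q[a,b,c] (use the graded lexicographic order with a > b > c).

Two ideals are equal iff their reduced Gröbner bases coincide (the reduced basis is unique for a fixed ordering).
Buchberger on the first generating set:
f_1 = -11*a**2 - 4*b*c + 4*b + 15, LT = a**2.
f_2 = 4*b*c**2 + 5*a*b + 2*c**2 - 7*a + 12, LT = b*c**2.

The S-polynomials (S(f_1,f_2)) all reduce to 0 modulo the current basis, so we have a Gröbner basis.
Inter-reduce: drop elements whose leading term is divisible by another's, tail-reduce, and make monic.
Reduced Gröbner basis: {b*c**2 + 5/4*a*b + 1/2*c**2 - 7/4*a + 3, a**2 + 4/11*b*c - 4/11*b - 15/11}.

Buchberger on the second generating set:
h_1 = -4*b*c**2 - 77*a**2 - 5*a*b - 28*b*c - 2*c**2 + 7*a + 28*b + 93, LT = b*c**2.
h_2 = -32*b*c**2 - 11*a**2 - 40*a*b - 4*b*c - 16*c**2 + 56*a + 4*b - 81, LT = b*c**2.

S(h_1,h_2): lcm = b*c**2. S = 605/32*a**2 + 55/8*b*c - 55/8*b - 825/32.
  reduce S modulo (h_1, h_2):
  remainder 605/32*a**2 + 55/8*b*c - 55/8*b - 825/32 ≠ 0; add k_3 = 605/32*a**2 + 55/8*b*c - 55/8*b - 825/32 to the basis.

The other S-polynomials (S(h_1,k_3), S(h_2,k_3)) all reduce to 0 modulo the current basis, so we have a Gröbner basis.
Inter-reduce: drop elements whose leading term is divisible by another's, tail-reduce, and make monic.
Reduced Gröbner basis: {b*c**2 + 5/4*a*b + 1/2*c**2 - 7/4*a + 3, a**2 + 4/11*b*c - 4/11*b - 15/11}.

Same reduced basis, so the two generating sets span the same ideal.

Yes, the ideals are equal.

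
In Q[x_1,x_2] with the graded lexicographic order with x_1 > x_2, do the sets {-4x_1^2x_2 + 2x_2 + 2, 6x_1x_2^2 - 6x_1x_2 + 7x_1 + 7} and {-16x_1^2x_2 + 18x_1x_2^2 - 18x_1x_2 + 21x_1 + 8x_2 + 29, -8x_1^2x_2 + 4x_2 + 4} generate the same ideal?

Yes, the ideals are equal.

Since reduced Gröbner bases are canonical representatives of ideals under a given ordering, it suffices to compute and compare them.
Buchberger on the first generating set:
f_1 = -4x_1^2x_2 + 2x_2 + 2, LT = x_1^2x_2.
f_2 = 6x_1x_2^2 - 6x_1x_2 + 7x_1 + 7, LT = x_1x_2^2.

S(f_1,f_2): lcm = x_1^2x_2^2. S = x_1^2x_2 - 7/6x_1^2 - 1/2x_2^2 - 7/6x_1 - 1/2x_2.
  leading term x_1^2x_2: subtract (-1/4)·f_1 from x_1^2x_2 - 7/6x_1^2 - 1/2x_2^2 - 7/6x_1 - 1/2x_2 → -7/6x_1^2 - 1/2x_2^2 - 7/6x_1 + 1/2
  leading term x_1^2: no divisor's leading term divides it; move -7/6x_1^2 to the remainder.
  leading term x_2^2: no divisor's leading term divides it; move -1/2x_2^2 to the remainder.
  leading term x_1: no divisor's leading term divides it; move -7/6x_1 to the remainder.
  leading term 1: no divisor's leading term divides it; move 1/2 to the remainder.
  remainder -7/6x_1^2 - 1/2x_2^2 - 7/6x_1 + 1/2 ≠ 0; add g_3 = -7/6x_1^2 - 1/2x_2^2 - 7/6x_1 + 1/2 to the basis.

S(f_1,g_3): lcm = x_1^2x_2. S = -3/7x_2^3 - x_1x_2 - 1/14x_2 - 1/2.
  leading term x_2^3: no divisor's leading term divides it; move -3/7x_2^3 to the remainder.
  leading term x_1x_2: no divisor's leading term divides it; move -x_1x_2 to the remainder.
  leading term x_2: no divisor's leading term divides it; move -1/14x_2 to the remainder.
  leading term 1: no divisor's leading term divides it; move -1/2 to the remainder.
  remainder -3/7x_2^3 - x_1x_2 - 1/14x_2 - 1/2 ≠ 0; add g_4 = -3/7x_2^3 - x_1x_2 - 1/14x_2 - 1/2 to the basis.

The other S-polynomials (S(f_2,g_3), S(f_1,g_4), S(f_2,g_4), S(g_3,g_4)) all reduce to 0 modulo the current basis, so we have a Gröbner basis.
Inter-reduce: drop elements whose leading term is divisible by another's, tail-reduce, and make monic.
Reduced Gröbner basis: {x_1x_2^2 - x_1x_2 + 7/6x_1 + 7/6, x_2^3 + 7/3x_1x_2 + 1/6x_2 + 7/6, x_1^2 + 3/7x_2^2 + x_1 - 3/7}.

Buchberger on the second generating set:
h_1 = -16x_1^2x_2 + 18x_1x_2^2 - 18x_1x_2 + 21x_1 + 8x_2 + 29, LT = x_1^2x_2.
h_2 = -8x_1^2x_2 + 4x_2 + 4, LT = x_1^2x_2.

S(h_1,h_2): lcm = x_1^2x_2. S = -9/8x_1x_2^2 + 9/8x_1x_2 - 21/16x_1 - 21/16.
  leading term x_1x_2^2: no divisor's leading term divides it; move -9/8x_1x_2^2 to the remainder.
  leading term x_1x_2: no divisor's leading term divides it; move 9/8x_1x_2 to the remainder.
  leading term x_1: no divisor's leading term divides it; move -21/16x_1 to the remainder.
  leading term 1: no divisor's leading term divides it; move -21/16 to the remainder.
  remainder -9/8x_1x_2^2 + 9/8x_1x_2 - 21/16x_1 - 21/16 ≠ 0; add k_3 = -9/8x_1x_2^2 + 9/8x_1x_2 - 21/16x_1 - 21/16 to the basis.

S(h_1,k_3): lcm = x_1^2x_2^2. S = -9/8x_1x_2^3 + x_1^2x_2 + 9/8x_1x_2^2 - 7/6x_1^2 - 21/16x_1x_2 - 1/2x_2^2 - 7/6x_1 - 29/16x_2.
  leading term x_1x_2^3: subtract (x_2)·k_3 from -9/8x_1x_2^3 + x_1^2x_2 + 9/8x_1x_2^2 - 7/6x_1^2 - 21/16x_1x_2 - 1/2x_2^2 - 7/6x_1 - 29/16x_2 → x_1^2x_2 - 7/6x_1^2 - 1/2x_2^2 - 7/6x_1 - 1/2x_2
  leading term x_1^2x_2: subtract (-1/16)·h_1 from x_1^2x_2 - 7/6x_1^2 - 1/2x_2^2 - 7/6x_1 - 1/2x_2 → 9/8x_1x_2^2 - 7/6x_1^2 - 9/8x_1x_2 - 1/2x_2^2 + 7/48x_1 + 29/16
  leading term x_1x_2^2: subtract (-1)·k_3 from 9/8x_1x_2^2 - 7/6x_1^2 - 9/8x_1x_2 - 1/2x_2^2 + 7/48x_1 + 29/16 → -7/6x_1^2 - 1/2x_2^2 - 7/6x_1 + 1/2
  leading term x_1^2: no divisor's leading term divides it; move -7/6x_1^2 to the remainder.
  leading term x_2^2: no divisor's leading term divides it; move -1/2x_2^2 to the remainder.
  leading term x_1: no divisor's leading term divides it; move -7/6x_1 to the remainder.
  leading term 1: no divisor's leading term divides it; move 1/2 to the remainder.
  remainder -7/6x_1^2 - 1/2x_2^2 - 7/6x_1 + 1/2 ≠ 0; add k_4 = -7/6x_1^2 - 1/2x_2^2 - 7/6x_1 + 1/2 to the basis.

S(h_1,k_4): lcm = x_1^2x_2. S = -9/8x_1x_2^2 - 3/7x_2^3 + 1/8x_1x_2 - 21/16x_1 - 1/14x_2 - 29/16.
  leading term x_1x_2^2: subtract (1)·k_3 from -9/8x_1x_2^2 - 3/7x_2^3 + 1/8x_1x_2 - 21/16x_1 - 1/14x_2 - 29/16 → -3/7x_2^3 - x_1x_2 - 1/14x_2 - 1/2
  leading term x_2^3: no divisor's leading term divides it; move -3/7x_2^3 to the remainder.
  leading term x_1x_2: no divisor's leading term divides it; move -x_1x_2 to the remainder.
  leading term x_2: no divisor's leading term divides it; move -1/14x_2 to the remainder.
  leading term 1: no divisor's leading term divides it; move -1/2 to the remainder.
  remainder -3/7x_2^3 - x_1x_2 - 1/14x_2 - 1/2 ≠ 0; add k_5 = -3/7x_2^3 - x_1x_2 - 1/14x_2 - 1/2 to the basis.

The other S-polynomials (S(h_2,k_3), S(h_2,k_4), S(k_3,k_4), S(h_1,k_5), S(h_2,k_5), S(k_3,k_5), S(k_4,k_5)) all reduce to 0 modulo the current basis, so we have a Gröbner basis.
Inter-reduce: drop elements whose leading term is divisible by another's, tail-reduce, and make monic.
Reduced Gröbner basis: {x_1x_2^2 - x_1x_2 + 7/6x_1 + 7/6, x_2^3 + 7/3x_1x_2 + 1/6x_2 + 7/6, x_1^2 + 3/7x_2^2 + x_1 - 3/7}.

The two bases agree; hence the ideals are identical.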